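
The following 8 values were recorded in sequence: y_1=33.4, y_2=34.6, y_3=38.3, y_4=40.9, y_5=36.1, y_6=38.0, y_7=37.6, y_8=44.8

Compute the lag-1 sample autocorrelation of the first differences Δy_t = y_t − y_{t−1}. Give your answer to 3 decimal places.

-0.228

First differences Δy: 1.2, 3.7, 2.6, -4.8, 1.9, -0.4, 7.2
Mean of differences = 1.6286
Numerator Σ(Δy_t−Δȳ)(Δy_{t+1}−Δȳ) = -18.7180
Denominator Σ(Δy_t−Δȳ)² = 81.9743
r_1(Δy) = -18.7180 / 81.9743 = -0.228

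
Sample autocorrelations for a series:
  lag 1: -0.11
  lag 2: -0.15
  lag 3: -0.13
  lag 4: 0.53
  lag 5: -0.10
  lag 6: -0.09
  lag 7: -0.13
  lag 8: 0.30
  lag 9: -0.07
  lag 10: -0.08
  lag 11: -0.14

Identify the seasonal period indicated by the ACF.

4

The largest autocorrelation is r_4 = 0.53, with a weaker echo at lag 8 (0.30); the remaining lags stay at or below -0.07.
The dominant spike at lag 4 indicates a seasonal period of 4.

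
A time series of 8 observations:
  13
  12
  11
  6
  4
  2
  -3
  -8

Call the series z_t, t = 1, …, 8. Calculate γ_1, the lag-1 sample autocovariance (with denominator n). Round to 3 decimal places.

29.326

Mean z̄ = (13 + 12 + 11 + 6 + 4 + 2 − 3 − 8)/8 = 4.6250
Deviations: 8.3750, 7.3750, 6.3750, 1.3750, -0.6250, -2.6250, -7.6250, -12.6250
Σ_{t=1}^{7}(z_t−z̄)(z_{t+1}−z̄) = 234.6094
γ_1 = 234.6094 / 8 = 29.326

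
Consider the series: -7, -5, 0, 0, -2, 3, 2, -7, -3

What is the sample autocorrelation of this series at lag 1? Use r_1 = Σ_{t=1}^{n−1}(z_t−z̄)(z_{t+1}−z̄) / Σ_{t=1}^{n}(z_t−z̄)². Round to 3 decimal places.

0.170

Mean z̄ = (-7 − 5 + 0 + 0 − 2 + 3 + 2 − 7 − 3)/9 = -2.1111
Numerator Σ_{t=1}^{8}(z_t−z̄)(z_{t+1}−z̄) = 18.5432
Denominator Σ(z_t−z̄)² = 108.8889
r_1 = 18.5432 / 108.8889 = 0.170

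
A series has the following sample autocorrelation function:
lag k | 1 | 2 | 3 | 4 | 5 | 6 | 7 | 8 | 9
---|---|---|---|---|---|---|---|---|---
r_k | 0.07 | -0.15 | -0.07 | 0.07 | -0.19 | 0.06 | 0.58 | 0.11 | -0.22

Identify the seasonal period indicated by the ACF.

The largest autocorrelation is r_7 = 0.58; the remaining lags stay at or below 0.11.
The dominant spike at lag 7 indicates a seasonal period of 7.

7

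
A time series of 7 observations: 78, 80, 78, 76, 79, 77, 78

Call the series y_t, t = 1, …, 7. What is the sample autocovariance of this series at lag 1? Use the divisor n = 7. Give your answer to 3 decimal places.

Mean ȳ = (78 + 80 + 78 + 76 + 79 + 77 + 78)/7 = 78.0000
Σ_{t=1}^{6}(y_t−ȳ)(y_{t+1}−ȳ) = -3.0000
γ_1 = -3.0000 / 7 = -0.429

-0.429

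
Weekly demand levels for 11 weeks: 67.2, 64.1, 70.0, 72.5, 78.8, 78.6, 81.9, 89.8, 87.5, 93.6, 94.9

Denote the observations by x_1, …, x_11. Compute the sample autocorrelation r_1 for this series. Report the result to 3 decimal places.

0.739

Mean x̄ = (67.2 + 64.1 + 70.0 + 72.5 + 78.8 + 78.6 + 81.9 + 89.8 + 87.5 + 93.6 + 94.9)/11 = 79.9000
Numerator Σ_{t=1}^{10}(x_t−x̄)(x_{t+1}−x̄) = 841.9700
Denominator Σ(x_t−x̄)² = 1139.0600
r_1 = 841.9700 / 1139.0600 = 0.739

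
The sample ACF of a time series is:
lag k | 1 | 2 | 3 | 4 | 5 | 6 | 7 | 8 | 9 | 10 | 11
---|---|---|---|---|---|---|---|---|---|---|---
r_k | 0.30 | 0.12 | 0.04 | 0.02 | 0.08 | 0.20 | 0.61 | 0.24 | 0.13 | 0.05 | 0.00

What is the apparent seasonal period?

The largest autocorrelation is r_7 = 0.61; the remaining lags stay at or below 0.30. The elevated value at lag 1 (0.30), dropping to 0.12 at lag 2, reflects decaying short-term dependence rather than seasonality.
The dominant spike at lag 7 indicates a seasonal period of 7.

7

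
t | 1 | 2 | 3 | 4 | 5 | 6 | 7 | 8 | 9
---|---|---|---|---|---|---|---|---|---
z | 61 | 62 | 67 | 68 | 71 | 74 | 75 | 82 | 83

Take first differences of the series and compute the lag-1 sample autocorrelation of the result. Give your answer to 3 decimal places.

First differences Δz: 1, 5, 1, 3, 3, 1, 7, 1
Mean of differences = 2.7500
Numerator Σ(Δz_t−Δz̄)(Δz_{t+1}−Δz̄) = -23.5625
Denominator Σ(Δz_t−Δz̄)² = 35.5000
r_1(Δz) = -23.5625 / 35.5000 = -0.664

-0.664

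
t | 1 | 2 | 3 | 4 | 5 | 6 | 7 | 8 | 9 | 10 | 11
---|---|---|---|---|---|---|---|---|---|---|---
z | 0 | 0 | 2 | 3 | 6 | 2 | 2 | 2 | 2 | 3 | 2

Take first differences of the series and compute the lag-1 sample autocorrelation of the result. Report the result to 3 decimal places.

First differences Δz: 0, 2, 1, 3, -4, 0, 0, 0, 1, -1
Mean of differences = 0.2000
Numerator Σ(Δz_t−Δz̄)(Δz_{t+1}−Δz̄) = -8.6400
Denominator Σ(Δz_t−Δz̄)² = 31.6000
r_1(Δz) = -8.6400 / 31.6000 = -0.273

-0.273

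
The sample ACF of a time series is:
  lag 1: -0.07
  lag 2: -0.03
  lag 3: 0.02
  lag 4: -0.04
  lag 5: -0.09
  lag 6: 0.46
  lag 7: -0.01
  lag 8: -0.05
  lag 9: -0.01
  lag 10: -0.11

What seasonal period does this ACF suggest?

6

The largest autocorrelation is r_6 = 0.46; the remaining lags stay at or below 0.02.
The dominant spike at lag 6 indicates a seasonal period of 6.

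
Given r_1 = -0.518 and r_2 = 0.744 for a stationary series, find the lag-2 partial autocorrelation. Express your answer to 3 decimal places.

0.650

φ_{22} = (r_2 − r_1²) / (1 − r_1²)
r_1² = (-0.518)² = 0.268324
Numerator = 0.744 − 0.2683 = 0.4757; denominator = 1 − 0.2683 = 0.7317
φ_{22} = 0.4757 / 0.7317 = 0.650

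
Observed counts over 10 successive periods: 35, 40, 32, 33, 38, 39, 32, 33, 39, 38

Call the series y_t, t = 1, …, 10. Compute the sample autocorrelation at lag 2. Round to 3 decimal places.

Mean ȳ = (35 + 40 + 32 + 33 + 38 + 39 + 32 + 33 + 39 + 38)/10 = 35.9000
Numerator Σ_{t=1}^{8}(y_t−ȳ)(y_{t+2}−ȳ) = -60.9200
Denominator Σ(y_t−ȳ)² = 92.9000
r_2 = -60.9200 / 92.9000 = -0.656

-0.656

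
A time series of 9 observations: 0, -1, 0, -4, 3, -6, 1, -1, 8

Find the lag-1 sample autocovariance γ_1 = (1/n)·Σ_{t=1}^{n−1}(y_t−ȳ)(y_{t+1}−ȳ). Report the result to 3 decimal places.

-5.000

Mean ȳ = (0 − 1 + 0 − 4 + 3 − 6 + 1 − 1 + 8)/9 = 0.0000
Σ_{t=1}^{8}(y_t−ȳ)(y_{t+1}−ȳ) = -45.0000
γ_1 = -45.0000 / 9 = -5.000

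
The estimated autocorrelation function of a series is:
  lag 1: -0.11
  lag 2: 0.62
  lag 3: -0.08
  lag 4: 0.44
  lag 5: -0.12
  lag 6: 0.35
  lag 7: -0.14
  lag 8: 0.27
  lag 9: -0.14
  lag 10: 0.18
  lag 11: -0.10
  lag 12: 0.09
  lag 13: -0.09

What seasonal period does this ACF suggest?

2

The largest autocorrelation is r_2 = 0.62, with weaker echoes at lags 4 (0.44), 6 (0.35), 8 (0.27) and 10 (0.18); the remaining lags stay at or below 0.09.
The dominant spike at lag 2 indicates a seasonal period of 2.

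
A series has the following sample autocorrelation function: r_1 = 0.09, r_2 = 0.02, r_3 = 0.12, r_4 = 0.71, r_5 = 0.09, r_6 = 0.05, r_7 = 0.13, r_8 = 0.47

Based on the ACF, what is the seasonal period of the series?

4

The largest autocorrelation is r_4 = 0.71, with a weaker echo at lag 8 (0.47); the remaining lags stay at or below 0.13.
The dominant spike at lag 4 indicates a seasonal period of 4.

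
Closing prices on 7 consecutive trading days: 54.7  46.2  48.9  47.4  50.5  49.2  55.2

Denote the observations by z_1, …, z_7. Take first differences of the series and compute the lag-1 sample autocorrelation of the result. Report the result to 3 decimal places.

-0.339

First differences Δz: -8.5, 2.7, -1.5, 3.1, -1.3, 6.0
Mean of differences = 0.0833
Numerator Σ(Δz_t−Δz̄)(Δz_{t+1}−Δz̄) = -43.7369
Denominator Σ(Δz_t−Δz̄)² = 129.0483
r_1(Δz) = -43.7369 / 129.0483 = -0.339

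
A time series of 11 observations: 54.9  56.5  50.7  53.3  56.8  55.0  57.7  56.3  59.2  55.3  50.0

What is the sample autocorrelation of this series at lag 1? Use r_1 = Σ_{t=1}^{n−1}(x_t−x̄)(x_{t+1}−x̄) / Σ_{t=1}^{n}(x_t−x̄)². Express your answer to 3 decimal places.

Mean x̄ = (54.9 + 56.5 + 50.7 + 53.3 + 56.8 + 55.0 + 57.7 + 56.3 + 59.2 + 55.3 + 50.0)/11 = 55.0636
Numerator Σ_{t=1}^{10}(x_t−x̄)(x_{t+1}−x̄) = 6.0069
Denominator Σ(x_t−x̄)² = 78.5455
r_1 = 6.0069 / 78.5455 = 0.076

0.076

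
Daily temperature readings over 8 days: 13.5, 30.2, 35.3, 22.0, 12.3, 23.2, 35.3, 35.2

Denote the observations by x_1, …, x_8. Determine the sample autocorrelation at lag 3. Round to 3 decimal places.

Mean x̄ = (13.5 + 30.2 + 35.3 + 22.0 + 12.3 + 23.2 + 35.3 + 35.2)/8 = 25.8750
Σ(x_t−x̄)(x_{t+3}−x̄) = (47.9531) + (-58.7119) + (-25.2119) + (-36.5219) + (-126.5869) = -199.0794
Denominator Σ(x_t−x̄)² = 642.9150
r_3 = -199.0794 / 642.9150 = -0.310

-0.310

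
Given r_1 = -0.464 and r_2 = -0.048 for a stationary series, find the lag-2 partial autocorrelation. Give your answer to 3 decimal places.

φ_{22} = (r_2 − r_1²) / (1 − r_1²)
r_1² = (-0.464)² = 0.215296
Numerator = -0.048 − 0.2153 = -0.2633; denominator = 1 − 0.2153 = 0.7847
φ_{22} = -0.2633 / 0.7847 = -0.336

-0.336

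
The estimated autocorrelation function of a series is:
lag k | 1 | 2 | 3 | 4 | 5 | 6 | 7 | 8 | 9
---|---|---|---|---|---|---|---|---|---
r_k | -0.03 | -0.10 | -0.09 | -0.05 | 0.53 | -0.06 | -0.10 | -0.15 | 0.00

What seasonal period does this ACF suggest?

The largest autocorrelation is r_5 = 0.53; the remaining lags stay at or below 0.00.
The dominant spike at lag 5 indicates a seasonal period of 5.

5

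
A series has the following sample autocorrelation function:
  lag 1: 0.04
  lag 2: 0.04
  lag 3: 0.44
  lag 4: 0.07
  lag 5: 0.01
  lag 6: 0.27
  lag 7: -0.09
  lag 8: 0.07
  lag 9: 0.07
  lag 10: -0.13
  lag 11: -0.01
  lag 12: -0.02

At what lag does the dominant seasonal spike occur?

The largest autocorrelation is r_3 = 0.44, with a weaker echo at lag 6 (0.27); the remaining lags stay at or below 0.07.
The dominant spike at lag 3 indicates a seasonal period of 3.

3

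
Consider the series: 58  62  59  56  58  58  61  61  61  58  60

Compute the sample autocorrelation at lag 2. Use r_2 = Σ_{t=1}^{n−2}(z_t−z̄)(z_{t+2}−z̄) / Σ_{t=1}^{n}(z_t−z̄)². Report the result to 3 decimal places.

-0.188

Mean z̄ = (58 + 62 + 59 + 56 + 58 + 58 + 61 + 61 + 61 + 58 + 60)/11 = 59.2727
Numerator Σ_{t=1}^{9}(z_t−z̄)(z_{t+2}−z̄) = -6.4215
Denominator Σ(z_t−z̄)² = 34.1818
r_2 = -6.4215 / 34.1818 = -0.188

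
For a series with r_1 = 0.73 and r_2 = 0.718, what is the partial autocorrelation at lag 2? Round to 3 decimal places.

φ_{22} = (r_2 − r_1²) / (1 − r_1²)
r_1² = (0.73)² = 0.5329
Numerator = 0.718 − 0.5329 = 0.1851; denominator = 1 − 0.5329 = 0.4671
φ_{22} = 0.1851 / 0.4671 = 0.396

0.396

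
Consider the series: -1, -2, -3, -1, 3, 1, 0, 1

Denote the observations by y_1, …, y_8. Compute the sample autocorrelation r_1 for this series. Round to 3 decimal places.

Mean ȳ = (-1 − 2 − 3 − 1 + 3 + 1 + 0 + 1)/8 = -0.2500
Deviations from mean: -0.7500, -1.7500, -2.7500, -0.7500, 3.2500, 1.2500, 0.2500, 1.2500
Numerator Σ_{t=1}^{7}(y_t−ȳ)(y_{t+1}−ȳ) = 10.4375
Denominator Σ(y_t−ȳ)² = 25.5000
r_1 = 10.4375 / 25.5000 = 0.409

0.409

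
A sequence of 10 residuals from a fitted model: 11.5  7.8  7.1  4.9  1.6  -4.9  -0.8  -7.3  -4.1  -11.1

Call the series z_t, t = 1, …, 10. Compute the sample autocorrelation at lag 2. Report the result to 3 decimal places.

0.464

Mean z̄ = (11.5 + 7.8 + 7.1 + 4.9 + 1.6 − 4.9 − 0.8 − 7.3 − 4.1 − 11.1)/10 = 0.4700
Numerator Σ_{t=1}^{8}(z_t−z̄)(z_{t+2}−z̄) = 225.2962
Denominator Σ(z_t−z̄)² = 485.8210
r_2 = 225.2962 / 485.8210 = 0.464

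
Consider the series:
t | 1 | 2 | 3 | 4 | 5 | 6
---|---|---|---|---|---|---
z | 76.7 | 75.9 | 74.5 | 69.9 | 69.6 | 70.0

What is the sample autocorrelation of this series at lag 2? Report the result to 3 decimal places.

0.005

Mean z̄ = (76.7 + 75.9 + 74.5 + 69.9 + 69.6 + 70.0)/6 = 72.7667
Σ(z_t−z̄)(z_{t+2}−z̄) = (6.8178) + (-8.9822) + (-5.4889) + (7.9311) = 0.2778
Denominator Σ(z_t−z̄)² = 54.1933
r_2 = 0.2778 / 54.1933 = 0.005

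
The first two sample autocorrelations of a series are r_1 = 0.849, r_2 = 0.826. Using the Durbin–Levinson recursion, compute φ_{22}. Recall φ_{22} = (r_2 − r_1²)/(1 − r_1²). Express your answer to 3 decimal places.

0.377

φ_{22} = (r_2 − r_1²) / (1 − r_1²)
r_1² = (0.849)² = 0.720801
Numerator = 0.826 − 0.7208 = 0.1052; denominator = 1 − 0.7208 = 0.2792
φ_{22} = 0.1052 / 0.2792 = 0.377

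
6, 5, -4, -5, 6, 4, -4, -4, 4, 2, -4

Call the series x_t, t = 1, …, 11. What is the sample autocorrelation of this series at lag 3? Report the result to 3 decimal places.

Mean x̄ = (6 + 5 − 4 − 5 + 6 + 4 − 4 − 4 + 4 + 2 − 4)/11 = 0.5455
Numerator Σ_{t=1}^{8}(x_t−x̄)(x_{t+3}−x̄) = 4.7438
Denominator Σ(x_t−x̄)² = 218.7273
r_3 = 4.7438 / 218.7273 = 0.022

0.022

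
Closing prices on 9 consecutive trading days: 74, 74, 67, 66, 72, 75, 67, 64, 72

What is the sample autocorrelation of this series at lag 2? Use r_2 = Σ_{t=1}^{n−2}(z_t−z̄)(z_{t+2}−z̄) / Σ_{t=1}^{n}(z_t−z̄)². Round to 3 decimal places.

-0.709

Mean z̄ = (74 + 74 + 67 + 66 + 72 + 75 + 67 + 64 + 72)/9 = 70.1111
Numerator Σ_{t=1}^{7}(z_t−z̄)(z_{t+2}−z̄) = -95.6914
Denominator Σ(z_t−z̄)² = 134.8889
r_2 = -95.6914 / 134.8889 = -0.709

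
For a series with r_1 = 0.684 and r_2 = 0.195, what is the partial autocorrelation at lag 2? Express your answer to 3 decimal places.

-0.513

φ_{22} = (r_2 − r_1²) / (1 − r_1²)
r_1² = (0.684)² = 0.467856
Numerator = 0.195 − 0.4679 = -0.2729; denominator = 1 − 0.4679 = 0.5321
φ_{22} = -0.2729 / 0.5321 = -0.513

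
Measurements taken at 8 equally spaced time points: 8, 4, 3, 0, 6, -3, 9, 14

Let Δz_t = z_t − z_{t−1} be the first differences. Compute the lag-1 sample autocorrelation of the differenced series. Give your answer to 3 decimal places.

First differences Δz: -4, -1, -3, 6, -9, 12, 5
Mean of differences = 0.8571
Numerator Σ(Δz_t−Δz̄)(Δz_{t+1}−Δz̄) = -118.0204
Denominator Σ(Δz_t−Δz̄)² = 306.8571
r_1(Δz) = -118.0204 / 306.8571 = -0.385

-0.385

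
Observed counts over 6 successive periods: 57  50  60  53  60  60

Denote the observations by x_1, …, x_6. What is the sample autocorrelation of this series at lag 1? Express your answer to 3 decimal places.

Mean x̄ = (57 + 50 + 60 + 53 + 60 + 60)/6 = 56.6667
Deviations from mean: 0.3333, -6.6667, 3.3333, -3.6667, 3.3333, 3.3333
Σ(x_t−x̄)(x_{t+1}−x̄) = (-2.2222) + (-22.2222) + (-12.2222) + (-12.2222) + (11.1111) = -37.7778
Denominator Σ(x_t−x̄)² = 91.3333
r_1 = -37.7778 / 91.3333 = -0.414

-0.414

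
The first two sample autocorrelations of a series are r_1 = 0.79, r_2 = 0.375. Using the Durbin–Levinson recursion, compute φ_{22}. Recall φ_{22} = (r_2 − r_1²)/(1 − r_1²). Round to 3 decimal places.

-0.663

φ_{22} = (r_2 − r_1²) / (1 − r_1²)
r_1² = (0.79)² = 0.6241
Numerator = 0.375 − 0.6241 = -0.2491; denominator = 1 − 0.6241 = 0.3759
φ_{22} = -0.2491 / 0.3759 = -0.663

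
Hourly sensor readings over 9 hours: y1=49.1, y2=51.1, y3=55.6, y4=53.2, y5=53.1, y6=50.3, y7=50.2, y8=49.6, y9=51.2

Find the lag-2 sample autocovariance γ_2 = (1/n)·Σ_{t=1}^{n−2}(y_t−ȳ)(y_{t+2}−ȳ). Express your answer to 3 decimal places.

Mean ȳ = (49.1 + 51.1 + 55.6 + 53.2 + 53.1 + 50.3 + 50.2 + 49.6 + 51.2)/9 = 51.4889
Σ_{t=1}^{7}(y_t−ȳ)(y_{t+2}−ȳ) = -5.3558
γ_2 = -5.3558 / 9 = -0.595

-0.595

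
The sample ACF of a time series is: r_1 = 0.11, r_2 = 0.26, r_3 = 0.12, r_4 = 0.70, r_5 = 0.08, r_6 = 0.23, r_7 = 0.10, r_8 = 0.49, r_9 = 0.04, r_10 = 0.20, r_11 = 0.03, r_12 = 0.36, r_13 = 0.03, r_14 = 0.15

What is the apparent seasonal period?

The largest autocorrelation is r_4 = 0.70, with weaker echoes at lags 8 (0.49) and 12 (0.36); the remaining lags stay at or below 0.26.
The dominant spike at lag 4 indicates a seasonal period of 4.

4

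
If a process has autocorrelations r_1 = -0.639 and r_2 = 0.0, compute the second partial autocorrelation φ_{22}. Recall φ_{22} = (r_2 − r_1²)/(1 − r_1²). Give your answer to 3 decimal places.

φ_{22} = (r_2 − r_1²) / (1 − r_1²)
r_1² = (-0.639)² = 0.408321
Numerator = 0.0 − 0.4083 = -0.4083; denominator = 1 − 0.4083 = 0.5917
φ_{22} = -0.4083 / 0.5917 = -0.690

-0.690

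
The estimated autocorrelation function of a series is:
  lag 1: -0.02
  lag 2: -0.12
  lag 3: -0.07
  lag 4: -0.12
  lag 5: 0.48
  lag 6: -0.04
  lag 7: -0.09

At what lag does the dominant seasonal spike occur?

5

The largest autocorrelation is r_5 = 0.48; the remaining lags stay at or below -0.02.
The dominant spike at lag 5 indicates a seasonal period of 5.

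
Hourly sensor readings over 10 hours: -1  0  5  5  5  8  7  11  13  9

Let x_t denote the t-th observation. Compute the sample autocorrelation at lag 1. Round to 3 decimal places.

0.625

Mean x̄ = (-1 + 0 + 5 + 5 + 5 + 8 + 7 + 11 + 13 + 9)/10 = 6.2000
Numerator Σ_{t=1}^{9}(x_t−x̄)(x_{t+1}−x̄) = 109.7600
Denominator Σ(x_t−x̄)² = 175.6000
r_1 = 109.7600 / 175.6000 = 0.625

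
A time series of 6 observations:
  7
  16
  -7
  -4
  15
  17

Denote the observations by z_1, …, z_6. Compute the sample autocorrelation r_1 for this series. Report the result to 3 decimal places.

0.040

Mean z̄ = (7 + 16 − 7 − 4 + 15 + 17)/6 = 7.3333
Deviations from mean: -0.3333, 8.6667, -14.3333, -11.3333, 7.6667, 9.6667
Σ(z_t−z̄)(z_{t+1}−z̄) = (-2.8889) + (-124.2222) + (162.4444) + (-86.8889) + (74.1111) = 22.5556
Denominator Σ(z_t−z̄)² = 561.3333
r_1 = 22.5556 / 561.3333 = 0.040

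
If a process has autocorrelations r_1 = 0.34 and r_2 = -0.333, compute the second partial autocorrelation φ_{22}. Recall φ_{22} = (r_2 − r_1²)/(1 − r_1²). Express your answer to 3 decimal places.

φ_{22} = (r_2 − r_1²) / (1 − r_1²)
r_1² = (0.34)² = 0.1156
Numerator = -0.333 − 0.1156 = -0.4486; denominator = 1 − 0.1156 = 0.8844
φ_{22} = -0.4486 / 0.8844 = -0.507

-0.507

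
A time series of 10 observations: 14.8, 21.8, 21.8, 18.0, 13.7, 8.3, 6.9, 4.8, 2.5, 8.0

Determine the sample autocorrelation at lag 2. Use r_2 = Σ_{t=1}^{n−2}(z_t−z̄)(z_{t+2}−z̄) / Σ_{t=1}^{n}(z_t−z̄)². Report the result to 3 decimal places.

Mean z̄ = (14.8 + 21.8 + 21.8 + 18.0 + 13.7 + 8.3 + 6.9 + 4.8 + 2.5 + 8.0)/10 = 12.0600
Numerator Σ_{t=1}^{8}(z_t−z̄)(z_{t+2}−z̄) = 175.8228
Denominator Σ(z_t−z̄)² = 436.5640
r_2 = 175.8228 / 436.5640 = 0.403

0.403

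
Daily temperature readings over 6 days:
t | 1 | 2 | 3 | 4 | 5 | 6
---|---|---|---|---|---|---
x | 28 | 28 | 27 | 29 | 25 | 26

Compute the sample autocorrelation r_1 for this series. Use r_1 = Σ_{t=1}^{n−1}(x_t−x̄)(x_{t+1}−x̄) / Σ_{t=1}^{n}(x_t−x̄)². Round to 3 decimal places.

-0.110

Mean x̄ = (28 + 28 + 27 + 29 + 25 + 26)/6 = 27.1667
Numerator Σ_{t=1}^{5}(x_t−x̄)(x_{t+1}−x̄) = -1.1944
Denominator Σ(x_t−x̄)² = 10.8333
r_1 = -1.1944 / 10.8333 = -0.110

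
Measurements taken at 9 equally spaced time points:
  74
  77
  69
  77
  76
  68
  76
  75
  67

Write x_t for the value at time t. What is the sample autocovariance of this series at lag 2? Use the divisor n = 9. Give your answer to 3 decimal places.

-4.369

Mean x̄ = (74 + 77 + 69 + 77 + 76 + 68 + 76 + 75 + 67)/9 = 73.2222
Σ_{t=1}^{7}(x_t−x̄)(x_{t+2}−x̄) = -39.3210
γ_2 = -39.3210 / 9 = -4.369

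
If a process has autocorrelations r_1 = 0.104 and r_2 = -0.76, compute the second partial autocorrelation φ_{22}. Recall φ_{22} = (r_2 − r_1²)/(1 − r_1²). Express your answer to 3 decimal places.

φ_{22} = (r_2 − r_1²) / (1 − r_1²)
r_1² = (0.104)² = 0.010816
Numerator = -0.76 − 0.0108 = -0.7708; denominator = 1 − 0.0108 = 0.9892
φ_{22} = -0.7708 / 0.9892 = -0.779

-0.779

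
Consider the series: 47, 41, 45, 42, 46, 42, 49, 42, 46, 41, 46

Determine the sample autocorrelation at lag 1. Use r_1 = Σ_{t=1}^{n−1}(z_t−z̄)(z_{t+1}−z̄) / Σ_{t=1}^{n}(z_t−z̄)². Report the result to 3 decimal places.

-0.755

Mean z̄ = (47 + 41 + 45 + 42 + 46 + 42 + 49 + 42 + 46 + 41 + 46)/11 = 44.2727
Numerator Σ_{t=1}^{10}(z_t−z̄)(z_{t+1}−z̄) = -57.5289
Denominator Σ(z_t−z̄)² = 76.1818
r_1 = -57.5289 / 76.1818 = -0.755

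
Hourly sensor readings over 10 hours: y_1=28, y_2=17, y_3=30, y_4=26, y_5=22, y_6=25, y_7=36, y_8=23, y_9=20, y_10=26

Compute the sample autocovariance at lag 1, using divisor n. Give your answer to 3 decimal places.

Mean ȳ = (28 + 17 + 30 + 26 + 22 + 25 + 36 + 23 + 20 + 26)/10 = 25.3000
Σ_{t=1}^{9}(y_t−ȳ)(y_{t+1}−ȳ) = -78.7900
γ_1 = -78.7900 / 10 = -7.879

-7.879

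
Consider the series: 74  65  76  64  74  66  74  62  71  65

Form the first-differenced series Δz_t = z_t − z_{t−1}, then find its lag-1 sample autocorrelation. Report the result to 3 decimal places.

First differences Δz: -9, 11, -12, 10, -8, 8, -12, 9, -6
Mean of differences = -1.0000
Numerator Σ(Δz_t−Δz̄)(Δz_{t+1}−Δz̄) = -748.0000
Denominator Σ(Δz_t−Δz̄)² = 826.0000
r_1(Δz) = -748.0000 / 826.0000 = -0.906

-0.906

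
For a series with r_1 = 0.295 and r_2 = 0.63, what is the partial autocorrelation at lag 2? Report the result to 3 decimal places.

φ_{22} = (r_2 − r_1²) / (1 − r_1²)
r_1² = (0.295)² = 0.087025
Numerator = 0.63 − 0.0870 = 0.5430; denominator = 1 − 0.0870 = 0.9130
φ_{22} = 0.5430 / 0.9130 = 0.595

0.595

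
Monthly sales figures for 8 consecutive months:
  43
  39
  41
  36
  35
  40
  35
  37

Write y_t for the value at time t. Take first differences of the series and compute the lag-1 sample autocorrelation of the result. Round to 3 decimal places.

First differences Δy: -4, 2, -5, -1, 5, -5, 2
Mean of differences = -0.8571
Numerator Σ(Δy_t−Δȳ)(Δy_{t+1}−Δȳ) = -57.1633
Denominator Σ(Δy_t−Δȳ)² = 94.8571
r_1(Δy) = -57.1633 / 94.8571 = -0.603

-0.603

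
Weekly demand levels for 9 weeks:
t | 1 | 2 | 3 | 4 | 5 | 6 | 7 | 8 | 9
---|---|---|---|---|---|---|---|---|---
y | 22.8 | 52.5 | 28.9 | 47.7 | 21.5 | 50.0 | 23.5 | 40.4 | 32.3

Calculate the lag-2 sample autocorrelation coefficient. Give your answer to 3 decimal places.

0.683

Mean ȳ = (22.8 + 52.5 + 28.9 + 47.7 + 21.5 + 50.0 + 23.5 + 40.4 + 32.3)/9 = 35.5111
Σ(y_t−ȳ)(y_{t+2}−ȳ) = (84.0346) + (207.0757) + (92.6290) + (176.6035) + (168.2890) + (70.8346) + (38.5690) = 838.0353
Denominator Σ(y_t−ȳ)² = 1227.1889
r_2 = 838.0353 / 1227.1889 = 0.683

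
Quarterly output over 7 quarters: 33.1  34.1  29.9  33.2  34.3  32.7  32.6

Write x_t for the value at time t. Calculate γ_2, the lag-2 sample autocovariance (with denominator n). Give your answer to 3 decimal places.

-0.714

Mean x̄ = (33.1 + 34.1 + 29.9 + 33.2 + 34.3 + 32.7 + 32.6)/7 = 32.8429
Deviations: 0.2571, 1.2571, -2.9429, 0.3571, 1.4571, -0.1429, -0.2429
Σ_{t=1}^{5}(x_t−x̄)(x_{t+2}−x̄) = -5.0008
γ_2 = -5.0008 / 7 = -0.714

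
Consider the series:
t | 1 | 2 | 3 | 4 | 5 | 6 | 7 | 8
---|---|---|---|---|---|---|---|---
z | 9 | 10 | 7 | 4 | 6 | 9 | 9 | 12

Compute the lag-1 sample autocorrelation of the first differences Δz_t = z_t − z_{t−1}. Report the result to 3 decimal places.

0.157

First differences Δz: 1, -3, -3, 2, 3, 0, 3
Mean of differences = 0.4286
Numerator Σ(Δz_t−Δz̄)(Δz_{t+1}−Δz̄) = 6.2449
Denominator Σ(Δz_t−Δz̄)² = 39.7143
r_1(Δz) = 6.2449 / 39.7143 = 0.157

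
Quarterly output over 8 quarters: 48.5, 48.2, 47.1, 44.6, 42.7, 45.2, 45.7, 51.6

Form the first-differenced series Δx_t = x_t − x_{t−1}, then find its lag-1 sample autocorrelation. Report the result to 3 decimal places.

First differences Δx: -0.3, -1.1, -2.5, -1.9, 2.5, 0.5, 5.9
Mean of differences = 0.4429
Numerator Σ(Δx_t−Δx̄)(Δx_{t+1}−Δx̄) = 8.1910
Denominator Σ(Δx_t−Δx̄)² = 51.0971
r_1(Δx) = 8.1910 / 51.0971 = 0.160

0.160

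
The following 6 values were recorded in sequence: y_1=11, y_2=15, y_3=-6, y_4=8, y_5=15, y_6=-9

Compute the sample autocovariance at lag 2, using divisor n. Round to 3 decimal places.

-30.593

Mean ȳ = (11 + 15 − 6 + 8 + 15 − 9)/6 = 5.6667
Deviations: 5.3333, 9.3333, -11.6667, 2.3333, 9.3333, -14.6667
Σ_{t=1}^{4}(y_t−ȳ)(y_{t+2}−ȳ) = -183.5556
γ_2 = -183.5556 / 6 = -30.593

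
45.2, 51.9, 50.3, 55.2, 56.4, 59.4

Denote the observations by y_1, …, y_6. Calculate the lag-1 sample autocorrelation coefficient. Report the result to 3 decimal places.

0.274

Mean ȳ = (45.2 + 51.9 + 50.3 + 55.2 + 56.4 + 59.4)/6 = 53.0667
Deviations from mean: -7.8667, -1.1667, -2.7667, 2.1333, 3.3333, 6.3333
Σ(y_t−ȳ)(y_{t+1}−ȳ) = (9.1778) + (3.2278) + (-5.9022) + (7.1111) + (21.1111) = 34.7256
Denominator Σ(y_t−ȳ)² = 126.6733
r_1 = 34.7256 / 126.6733 = 0.274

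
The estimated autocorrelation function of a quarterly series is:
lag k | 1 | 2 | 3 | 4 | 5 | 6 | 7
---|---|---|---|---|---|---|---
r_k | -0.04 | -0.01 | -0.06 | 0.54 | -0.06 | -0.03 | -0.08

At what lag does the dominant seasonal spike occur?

The largest autocorrelation is r_4 = 0.54; the remaining lags stay at or below -0.01.
The dominant spike at lag 4 indicates a seasonal period of 4.

4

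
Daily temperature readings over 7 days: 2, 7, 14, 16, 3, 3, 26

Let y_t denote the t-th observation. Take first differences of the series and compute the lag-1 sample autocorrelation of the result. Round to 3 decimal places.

First differences Δy: 5, 7, 2, -13, 0, 23
Mean of differences = 4.0000
Numerator Σ(Δy_t−Δȳ)(Δy_{t+1}−Δȳ) = 23.0000
Denominator Σ(Δy_t−Δȳ)² = 680.0000
r_1(Δy) = 23.0000 / 680.0000 = 0.034

0.034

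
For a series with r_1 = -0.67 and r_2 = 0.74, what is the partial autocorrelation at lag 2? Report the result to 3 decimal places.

φ_{22} = (r_2 − r_1²) / (1 − r_1²)
r_1² = (-0.67)² = 0.4489
Numerator = 0.74 − 0.4489 = 0.2911; denominator = 1 − 0.4489 = 0.5511
φ_{22} = 0.2911 / 0.5511 = 0.528

0.528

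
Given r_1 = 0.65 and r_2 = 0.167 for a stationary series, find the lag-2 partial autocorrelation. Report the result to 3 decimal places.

φ_{22} = (r_2 − r_1²) / (1 − r_1²)
r_1² = (0.65)² = 0.4225
Numerator = 0.167 − 0.4225 = -0.2555; denominator = 1 − 0.4225 = 0.5775
φ_{22} = -0.2555 / 0.5775 = -0.442

-0.442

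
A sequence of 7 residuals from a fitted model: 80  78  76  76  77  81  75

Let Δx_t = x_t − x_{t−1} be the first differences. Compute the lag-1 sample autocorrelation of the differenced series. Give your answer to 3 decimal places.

-0.250

First differences Δx: -2, -2, 0, 1, 4, -6
Mean of differences = -0.8333
Numerator Σ(Δx_t−Δx̄)(Δx_{t+1}−Δx̄) = -14.1944
Denominator Σ(Δx_t−Δx̄)² = 56.8333
r_1(Δx) = -14.1944 / 56.8333 = -0.250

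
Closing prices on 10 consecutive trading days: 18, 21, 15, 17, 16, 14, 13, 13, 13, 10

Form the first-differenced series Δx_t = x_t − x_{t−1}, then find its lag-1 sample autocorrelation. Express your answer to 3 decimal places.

First differences Δx: 3, -6, 2, -1, -2, -1, 0, 0, -3
Mean of differences = -0.8889
Numerator Σ(Δx_t−Δx̄)(Δx_{t+1}−Δx̄) = -35.9012
Denominator Σ(Δx_t−Δx̄)² = 56.8889
r_1(Δx) = -35.9012 / 56.8889 = -0.631

-0.631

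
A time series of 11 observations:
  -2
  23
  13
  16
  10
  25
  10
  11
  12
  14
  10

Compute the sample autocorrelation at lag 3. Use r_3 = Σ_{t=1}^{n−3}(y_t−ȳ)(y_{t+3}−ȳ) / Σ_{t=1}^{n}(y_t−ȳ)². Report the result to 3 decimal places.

Mean ȳ = (-2 + 23 + 13 + 16 + 10 + 25 + 10 + 11 + 12 + 14 + 10)/11 = 12.9091
Numerator Σ_{t=1}^{8}(y_t−ȳ)(y_{t+3}−ȳ) = -86.3884
Denominator Σ(y_t−ȳ)² = 510.9091
r_3 = -86.3884 / 510.9091 = -0.169

-0.169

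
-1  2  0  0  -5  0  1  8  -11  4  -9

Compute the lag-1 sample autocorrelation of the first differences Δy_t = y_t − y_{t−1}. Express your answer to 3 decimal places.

-0.732

First differences Δy: 3, -2, 0, -5, 5, 1, 7, -19, 15, -13
Mean of differences = -0.8000
Numerator Σ(Δy_t−Δȳ)(Δy_{t+1}−Δȳ) = -631.0400
Denominator Σ(Δy_t−Δȳ)² = 861.6000
r_1(Δy) = -631.0400 / 861.6000 = -0.732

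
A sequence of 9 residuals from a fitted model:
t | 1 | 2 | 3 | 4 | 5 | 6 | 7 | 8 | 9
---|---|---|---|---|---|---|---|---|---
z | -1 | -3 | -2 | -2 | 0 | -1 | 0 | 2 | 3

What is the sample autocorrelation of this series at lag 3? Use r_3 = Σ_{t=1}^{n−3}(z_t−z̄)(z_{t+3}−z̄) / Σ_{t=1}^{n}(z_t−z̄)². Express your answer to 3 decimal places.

-0.031

Mean z̄ = (-1 − 3 − 2 − 2 + 0 − 1 + 0 + 2 + 3)/9 = -0.4444
Σ(z_t−z̄)(z_{t+3}−z̄) = (0.8642) + (-1.1358) + (0.8642) + (-0.6914) + (1.0864) + (-1.9136) = -0.9259
Denominator Σ(z_t−z̄)² = 30.2222
r_3 = -0.9259 / 30.2222 = -0.031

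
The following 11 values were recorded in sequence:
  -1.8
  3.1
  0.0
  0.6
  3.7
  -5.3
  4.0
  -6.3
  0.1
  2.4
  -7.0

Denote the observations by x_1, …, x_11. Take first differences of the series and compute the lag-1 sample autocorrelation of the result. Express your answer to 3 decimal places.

First differences Δx: 4.9, -3.1, 0.6, 3.1, -9.0, 9.3, -10.3, 6.4, 2.3, -9.4
Mean of differences = -0.5200
Numerator Σ(Δx_t−Δx̄)(Δx_{t+1}−Δx̄) = -296.0344
Denominator Σ(Δx_t−Δx̄)² = 449.0760
r_1(Δx) = -296.0344 / 449.0760 = -0.659

-0.659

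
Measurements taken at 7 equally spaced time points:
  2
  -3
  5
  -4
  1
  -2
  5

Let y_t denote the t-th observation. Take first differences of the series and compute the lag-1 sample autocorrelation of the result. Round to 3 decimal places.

-0.770

First differences Δy: -5, 8, -9, 5, -3, 7
Mean of differences = 0.5000
Numerator Σ(Δy_t−Δȳ)(Δy_{t+1}−Δȳ) = -193.7500
Denominator Σ(Δy_t−Δȳ)² = 251.5000
r_1(Δy) = -193.7500 / 251.5000 = -0.770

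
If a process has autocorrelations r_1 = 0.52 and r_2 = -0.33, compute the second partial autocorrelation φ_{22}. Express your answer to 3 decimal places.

-0.823

φ_{22} = (r_2 − r_1²) / (1 − r_1²)
r_1² = (0.52)² = 0.2704
Numerator = -0.33 − 0.2704 = -0.6004; denominator = 1 − 0.2704 = 0.7296
φ_{22} = -0.6004 / 0.7296 = -0.823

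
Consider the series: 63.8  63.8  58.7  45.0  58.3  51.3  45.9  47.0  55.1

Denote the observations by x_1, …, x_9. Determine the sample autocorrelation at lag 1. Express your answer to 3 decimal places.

Mean x̄ = (63.8 + 63.8 + 58.7 + 45.0 + 58.3 + 51.3 + 45.9 + 47.0 + 55.1)/9 = 54.3222
Numerator Σ_{t=1}^{8}(x_t−x̄)(x_{t+1}−x̄) = 122.8340
Denominator Σ(x_t−x̄)² = 435.8356
r_1 = 122.8340 / 435.8356 = 0.282

0.282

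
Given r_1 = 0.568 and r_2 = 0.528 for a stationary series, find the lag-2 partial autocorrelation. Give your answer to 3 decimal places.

φ_{22} = (r_2 − r_1²) / (1 − r_1²)
r_1² = (0.568)² = 0.322624
Numerator = 0.528 − 0.3226 = 0.2054; denominator = 1 − 0.3226 = 0.6774
φ_{22} = 0.2054 / 0.6774 = 0.303

0.303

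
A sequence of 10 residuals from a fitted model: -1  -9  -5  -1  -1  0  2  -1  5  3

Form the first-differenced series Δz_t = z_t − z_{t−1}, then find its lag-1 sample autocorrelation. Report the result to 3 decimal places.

-0.381

First differences Δz: -8, 4, 4, 0, 1, 2, -3, 6, -2
Mean of differences = 0.4444
Numerator Σ(Δz_t−Δz̄)(Δz_{t+1}−Δz̄) = -56.4198
Denominator Σ(Δz_t−Δz̄)² = 148.2222
r_1(Δz) = -56.4198 / 148.2222 = -0.381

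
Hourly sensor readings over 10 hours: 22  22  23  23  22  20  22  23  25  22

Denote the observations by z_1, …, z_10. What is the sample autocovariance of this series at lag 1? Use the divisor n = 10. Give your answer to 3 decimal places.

0.224

Mean z̄ = (22 + 22 + 23 + 23 + 22 + 20 + 22 + 23 + 25 + 22)/10 = 22.4000
Σ_{t=1}^{9}(z_t−z̄)(z_{t+1}−z̄) = 2.2400
γ_1 = 2.2400 / 10 = 0.224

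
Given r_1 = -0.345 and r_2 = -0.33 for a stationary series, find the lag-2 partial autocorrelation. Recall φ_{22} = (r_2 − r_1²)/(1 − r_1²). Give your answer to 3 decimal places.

φ_{22} = (r_2 − r_1²) / (1 − r_1²)
r_1² = (-0.345)² = 0.119025
Numerator = -0.33 − 0.1190 = -0.4490; denominator = 1 − 0.1190 = 0.8810
φ_{22} = -0.4490 / 0.8810 = -0.510

-0.510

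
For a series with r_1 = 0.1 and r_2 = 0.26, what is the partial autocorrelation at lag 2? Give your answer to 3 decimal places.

φ_{22} = (r_2 − r_1²) / (1 − r_1²)
r_1² = (0.1)² = 0.01
Numerator = 0.26 − 0.0100 = 0.2500; denominator = 1 − 0.0100 = 0.9900
φ_{22} = 0.2500 / 0.9900 = 0.253

0.253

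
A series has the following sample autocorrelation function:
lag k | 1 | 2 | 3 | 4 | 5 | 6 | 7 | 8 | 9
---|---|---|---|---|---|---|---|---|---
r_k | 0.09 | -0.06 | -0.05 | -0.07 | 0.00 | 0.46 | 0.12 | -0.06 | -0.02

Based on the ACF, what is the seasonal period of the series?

6

The largest autocorrelation is r_6 = 0.46; the remaining lags stay at or below 0.12.
The dominant spike at lag 6 indicates a seasonal period of 6.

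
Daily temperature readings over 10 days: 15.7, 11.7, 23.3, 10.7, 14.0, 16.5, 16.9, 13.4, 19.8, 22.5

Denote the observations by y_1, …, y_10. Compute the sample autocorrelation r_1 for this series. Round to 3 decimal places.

-0.275

Mean ȳ = (15.7 + 11.7 + 23.3 + 10.7 + 14.0 + 16.5 + 16.9 + 13.4 + 19.8 + 22.5)/10 = 16.4500
Numerator Σ_{t=1}^{9}(y_t−ȳ)(y_{t+1}−ȳ) = -45.6975
Denominator Σ(y_t−ȳ)² = 166.4450
r_1 = -45.6975 / 166.4450 = -0.275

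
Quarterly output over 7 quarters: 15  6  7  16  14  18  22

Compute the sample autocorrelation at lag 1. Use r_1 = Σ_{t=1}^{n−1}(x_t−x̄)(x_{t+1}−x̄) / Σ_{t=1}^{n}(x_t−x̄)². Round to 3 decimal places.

Mean x̄ = (15 + 6 + 7 + 16 + 14 + 18 + 22)/7 = 14.0000
Σ(x_t−x̄)(x_{t+1}−x̄) = (-8.0000) + (56.0000) + (-14.0000) + (0.0000) + (0.0000) + (32.0000) = 66.0000
Denominator Σ(x_t−x̄)² = 198.0000
r_1 = 66.0000 / 198.0000 = 0.333

0.333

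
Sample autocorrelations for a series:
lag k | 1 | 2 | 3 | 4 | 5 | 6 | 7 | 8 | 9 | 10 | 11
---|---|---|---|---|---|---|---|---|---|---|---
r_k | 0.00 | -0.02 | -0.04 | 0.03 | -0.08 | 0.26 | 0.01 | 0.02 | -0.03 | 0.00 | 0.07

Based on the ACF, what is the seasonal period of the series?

6

The largest autocorrelation is r_6 = 0.26; the remaining lags stay at or below 0.07.
The dominant spike at lag 6 indicates a seasonal period of 6.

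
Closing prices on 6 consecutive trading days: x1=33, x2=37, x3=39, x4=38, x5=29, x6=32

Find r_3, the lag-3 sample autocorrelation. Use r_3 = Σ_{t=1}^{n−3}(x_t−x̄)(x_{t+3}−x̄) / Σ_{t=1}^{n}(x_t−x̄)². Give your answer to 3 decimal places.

Mean x̄ = (33 + 37 + 39 + 38 + 29 + 32)/6 = 34.6667
Deviations from mean: -1.6667, 2.3333, 4.3333, 3.3333, -5.6667, -2.6667
Σ(x_t−x̄)(x_{t+3}−x̄) = (-5.5556) + (-13.2222) + (-11.5556) = -30.3333
Denominator Σ(x_t−x̄)² = 77.3333
r_3 = -30.3333 / 77.3333 = -0.392

-0.392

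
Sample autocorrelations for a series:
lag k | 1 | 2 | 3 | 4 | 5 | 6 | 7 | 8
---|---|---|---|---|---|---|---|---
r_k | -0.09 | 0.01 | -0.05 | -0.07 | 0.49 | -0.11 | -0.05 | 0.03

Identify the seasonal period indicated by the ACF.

5

The largest autocorrelation is r_5 = 0.49; the remaining lags stay at or below 0.03.
The dominant spike at lag 5 indicates a seasonal period of 5.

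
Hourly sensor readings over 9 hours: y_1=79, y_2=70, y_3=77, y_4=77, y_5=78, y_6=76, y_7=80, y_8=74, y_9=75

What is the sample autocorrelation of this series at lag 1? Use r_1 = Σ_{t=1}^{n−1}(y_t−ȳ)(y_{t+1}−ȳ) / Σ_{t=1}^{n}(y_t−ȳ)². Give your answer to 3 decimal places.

Mean ȳ = (79 + 70 + 77 + 77 + 78 + 76 + 80 + 74 + 75)/9 = 76.2222
Numerator Σ_{t=1}^{8}(y_t−ȳ)(y_{t+1}−ȳ) = -27.0494
Denominator Σ(y_t−ȳ)² = 71.5556
r_1 = -27.0494 / 71.5556 = -0.378

-0.378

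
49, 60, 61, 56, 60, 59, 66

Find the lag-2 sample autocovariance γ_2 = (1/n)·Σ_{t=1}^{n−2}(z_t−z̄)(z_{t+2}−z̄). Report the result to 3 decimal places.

-2.023

Mean z̄ = (49 + 60 + 61 + 56 + 60 + 59 + 66)/7 = 58.7143
Deviations: -9.7143, 1.2857, 2.2857, -2.7143, 1.2857, 0.2857, 7.2857
Σ_{t=1}^{5}(z_t−z̄)(z_{t+2}−z̄) = -14.1633
γ_2 = -14.1633 / 7 = -2.023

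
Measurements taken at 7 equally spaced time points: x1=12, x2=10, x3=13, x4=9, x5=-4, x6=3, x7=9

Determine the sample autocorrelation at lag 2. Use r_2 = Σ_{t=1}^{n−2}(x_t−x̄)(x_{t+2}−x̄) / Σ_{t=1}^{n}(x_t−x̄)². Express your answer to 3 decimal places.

Mean x̄ = (12 + 10 + 13 + 9 − 4 + 3 + 9)/7 = 7.4286
Numerator Σ_{t=1}^{5}(x_t−x̄)(x_{t+2}−x̄) = -59.0816
Denominator Σ(x_t−x̄)² = 213.7143
r_2 = -59.0816 / 213.7143 = -0.276

-0.276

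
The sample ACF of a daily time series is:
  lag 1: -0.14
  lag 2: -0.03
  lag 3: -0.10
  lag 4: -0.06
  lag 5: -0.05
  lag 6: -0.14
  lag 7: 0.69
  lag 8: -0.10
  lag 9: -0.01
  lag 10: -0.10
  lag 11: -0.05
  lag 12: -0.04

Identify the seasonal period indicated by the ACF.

The largest autocorrelation is r_7 = 0.69; the remaining lags stay at or below -0.01.
The dominant spike at lag 7 indicates a seasonal period of 7.

7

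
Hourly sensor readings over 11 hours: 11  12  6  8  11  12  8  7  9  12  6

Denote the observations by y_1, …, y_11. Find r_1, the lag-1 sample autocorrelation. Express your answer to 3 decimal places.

Mean ȳ = (11 + 12 + 6 + 8 + 11 + 12 + 8 + 7 + 9 + 12 + 6)/11 = 9.2727
Numerator Σ_{t=1}^{10}(y_t−ȳ)(y_{t+1}−ȳ) = -7.1653
Denominator Σ(y_t−ȳ)² = 58.1818
r_1 = -7.1653 / 58.1818 = -0.123

-0.123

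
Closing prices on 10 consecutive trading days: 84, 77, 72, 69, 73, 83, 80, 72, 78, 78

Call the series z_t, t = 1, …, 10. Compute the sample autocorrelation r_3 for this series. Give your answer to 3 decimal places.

-0.368

Mean z̄ = (84 + 77 + 72 + 69 + 73 + 83 + 80 + 72 + 78 + 78)/10 = 76.6000
Numerator Σ_{t=1}^{7}(z_t−z̄)(z_{t+3}−z̄) = -82.6800
Denominator Σ(z_t−z̄)² = 224.4000
r_3 = -82.6800 / 224.4000 = -0.368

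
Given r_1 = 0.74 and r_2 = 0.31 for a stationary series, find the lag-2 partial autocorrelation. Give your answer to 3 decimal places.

φ_{22} = (r_2 − r_1²) / (1 − r_1²)
r_1² = (0.74)² = 0.5476
Numerator = 0.31 − 0.5476 = -0.2376; denominator = 1 − 0.5476 = 0.4524
φ_{22} = -0.2376 / 0.4524 = -0.525

-0.525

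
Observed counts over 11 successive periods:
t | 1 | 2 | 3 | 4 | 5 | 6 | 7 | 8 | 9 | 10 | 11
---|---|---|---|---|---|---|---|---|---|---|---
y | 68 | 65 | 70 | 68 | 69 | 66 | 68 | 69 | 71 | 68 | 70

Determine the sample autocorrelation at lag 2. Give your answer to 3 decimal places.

Mean ȳ = (68 + 65 + 70 + 68 + 69 + 66 + 68 + 69 + 71 + 68 + 70)/11 = 68.3636
Numerator Σ_{t=1}^{9}(y_t−ȳ)(y_{t+2}−ȳ) = 3.9174
Denominator Σ(y_t−ȳ)² = 30.5455
r_2 = 3.9174 / 30.5455 = 0.128

0.128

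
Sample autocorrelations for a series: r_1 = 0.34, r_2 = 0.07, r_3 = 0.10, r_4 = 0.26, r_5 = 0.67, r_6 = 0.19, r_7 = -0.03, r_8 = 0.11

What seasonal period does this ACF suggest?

5

The largest autocorrelation is r_5 = 0.67; the remaining lags stay at or below 0.34. The elevated value at lag 1 (0.34), dropping to 0.07 at lag 2, reflects decaying short-term dependence rather than seasonality.
The dominant spike at lag 5 indicates a seasonal period of 5.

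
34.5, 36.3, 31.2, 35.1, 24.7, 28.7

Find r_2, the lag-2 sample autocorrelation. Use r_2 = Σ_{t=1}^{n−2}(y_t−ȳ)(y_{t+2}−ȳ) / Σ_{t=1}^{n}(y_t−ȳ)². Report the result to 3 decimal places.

0.075

Mean ȳ = (34.5 + 36.3 + 31.2 + 35.1 + 24.7 + 28.7)/6 = 31.7500
Deviations from mean: 2.7500, 4.5500, -0.5500, 3.3500, -7.0500, -3.0500
Numerator Σ_{t=1}^{4}(y_t−ȳ)(y_{t+2}−ȳ) = 7.3900
Denominator Σ(y_t−ȳ)² = 98.7950
r_2 = 7.3900 / 98.7950 = 0.075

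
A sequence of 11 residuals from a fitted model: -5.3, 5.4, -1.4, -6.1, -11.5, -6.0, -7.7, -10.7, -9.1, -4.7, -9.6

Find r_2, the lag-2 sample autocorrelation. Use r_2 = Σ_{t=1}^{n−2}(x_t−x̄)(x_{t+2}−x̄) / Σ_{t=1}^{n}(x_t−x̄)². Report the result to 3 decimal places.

-0.018

Mean x̄ = (-5.3 + 5.4 − 1.4 − 6.1 − 11.5 − 6.0 − 7.7 − 10.7 − 9.1 − 4.7 − 9.6)/11 = -6.0636
Numerator Σ_{t=1}^{9}(x_t−x̄)(x_{t+2}−x̄) = -4.2263
Denominator Σ(x_t−x̄)² = 231.0655
r_2 = -4.2263 / 231.0655 = -0.018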